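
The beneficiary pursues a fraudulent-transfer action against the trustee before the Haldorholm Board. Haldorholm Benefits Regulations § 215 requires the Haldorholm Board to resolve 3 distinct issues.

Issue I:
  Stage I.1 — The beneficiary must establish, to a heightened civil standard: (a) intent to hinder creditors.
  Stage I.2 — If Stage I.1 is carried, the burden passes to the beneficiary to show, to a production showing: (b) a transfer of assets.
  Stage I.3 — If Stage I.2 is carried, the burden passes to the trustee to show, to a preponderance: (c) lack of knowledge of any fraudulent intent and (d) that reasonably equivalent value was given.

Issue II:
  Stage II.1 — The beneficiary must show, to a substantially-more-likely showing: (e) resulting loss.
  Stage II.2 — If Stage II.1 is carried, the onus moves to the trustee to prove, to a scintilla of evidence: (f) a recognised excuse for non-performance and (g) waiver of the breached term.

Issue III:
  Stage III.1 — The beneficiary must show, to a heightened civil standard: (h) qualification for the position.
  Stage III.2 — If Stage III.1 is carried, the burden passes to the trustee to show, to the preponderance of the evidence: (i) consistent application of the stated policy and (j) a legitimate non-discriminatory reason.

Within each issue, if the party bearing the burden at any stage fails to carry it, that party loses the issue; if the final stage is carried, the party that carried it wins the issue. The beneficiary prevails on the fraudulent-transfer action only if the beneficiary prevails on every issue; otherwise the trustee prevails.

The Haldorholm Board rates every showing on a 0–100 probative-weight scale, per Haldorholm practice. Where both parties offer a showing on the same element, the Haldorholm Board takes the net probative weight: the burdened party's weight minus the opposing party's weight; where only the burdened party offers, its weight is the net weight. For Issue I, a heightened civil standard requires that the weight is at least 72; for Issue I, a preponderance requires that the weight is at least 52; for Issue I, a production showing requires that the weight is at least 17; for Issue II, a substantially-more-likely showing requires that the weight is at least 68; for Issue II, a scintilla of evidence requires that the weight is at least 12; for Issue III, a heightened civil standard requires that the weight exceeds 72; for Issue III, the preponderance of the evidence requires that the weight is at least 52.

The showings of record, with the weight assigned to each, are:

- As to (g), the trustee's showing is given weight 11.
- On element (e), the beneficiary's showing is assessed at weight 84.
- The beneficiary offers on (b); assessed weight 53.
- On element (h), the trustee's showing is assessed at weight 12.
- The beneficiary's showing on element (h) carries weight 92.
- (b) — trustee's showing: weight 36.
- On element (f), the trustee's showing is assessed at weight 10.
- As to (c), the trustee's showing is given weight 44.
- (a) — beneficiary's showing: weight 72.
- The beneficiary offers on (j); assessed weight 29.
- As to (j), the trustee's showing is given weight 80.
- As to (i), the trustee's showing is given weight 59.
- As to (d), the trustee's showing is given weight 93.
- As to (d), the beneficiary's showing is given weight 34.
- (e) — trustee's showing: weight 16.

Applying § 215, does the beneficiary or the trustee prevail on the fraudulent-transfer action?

— Issue I —
At Stage I.1 the beneficiary must meet a heightened civil standard (weight is at least 72): on (a) the weight is 72, ≥ 72, so (a) meets the standard.
  All elements met. The beneficiary retains the burden for Stage I.2.
At Stage I.2 the beneficiary must meet a production showing (weight is at least 17): on (b) the weight is 53 less the opposing 36 gives net 17, which does reach 17, so (b) meets the standard.
  Stage I.2 is satisfied; the onus moves to the trustee.
At Stage I.3 the trustee must meet a preponderance (weight is at least 52): on (c) the weight is 44, < 52, so (c) does not meet the standard; on (d) the weight is 93 less the opposing 34 gives net 59, which does reach 52, so (d) meets the standard.
  Not every element is met, so the trustee fails to carry Stage I.3.
So the beneficiary prevails on this issue.
— Issue II —
At Stage II.1 the beneficiary must meet a substantially-more-likely showing (weight is at least 68): on (e) the weight is 84 less the opposing 16 gives net 68, which does reach 68, so (e) meets the standard.
  Stage II.1 is satisfied; the onus moves to the trustee.
At Stage II.2 the trustee must meet a scintilla of evidence (weight is at least 12): on (f) the weight is 10, < 12, so (f) does not meet the standard; on (g) the weight is 11, < 12, so (g) does not meet the standard.
  Stage II.2 not carried; the trustee fails its burden.
The analysis ends at Stage II.2; the beneficiary prevails on this issue.
— Issue III —
At Stage III.1 the beneficiary must meet a heightened civil standard (weight exceeds 72): on (h) the weight is 92 less the opposing 12 gives net 80, > 72, so (h) meets the standard.
  Stage III.1 is satisfied; the onus moves to the trustee.
At Stage III.2 the trustee must meet the preponderance of the evidence (weight is at least 52): on (i) the weight is 59, which does reach 52, so (i) meets the standard; on (j) the weight is 80 less the opposing 29 gives net 51, which does not reach 52, so (j) does not meet the standard.
  The trustee does not carry Stage III.2.
So the beneficiary prevails on this issue.
Per-issue: Issue I → beneficiary; Issue II → beneficiary; Issue III → beneficiary. The beneficiary must prevail on every issue; overall, the beneficiary prevails.

beneficiary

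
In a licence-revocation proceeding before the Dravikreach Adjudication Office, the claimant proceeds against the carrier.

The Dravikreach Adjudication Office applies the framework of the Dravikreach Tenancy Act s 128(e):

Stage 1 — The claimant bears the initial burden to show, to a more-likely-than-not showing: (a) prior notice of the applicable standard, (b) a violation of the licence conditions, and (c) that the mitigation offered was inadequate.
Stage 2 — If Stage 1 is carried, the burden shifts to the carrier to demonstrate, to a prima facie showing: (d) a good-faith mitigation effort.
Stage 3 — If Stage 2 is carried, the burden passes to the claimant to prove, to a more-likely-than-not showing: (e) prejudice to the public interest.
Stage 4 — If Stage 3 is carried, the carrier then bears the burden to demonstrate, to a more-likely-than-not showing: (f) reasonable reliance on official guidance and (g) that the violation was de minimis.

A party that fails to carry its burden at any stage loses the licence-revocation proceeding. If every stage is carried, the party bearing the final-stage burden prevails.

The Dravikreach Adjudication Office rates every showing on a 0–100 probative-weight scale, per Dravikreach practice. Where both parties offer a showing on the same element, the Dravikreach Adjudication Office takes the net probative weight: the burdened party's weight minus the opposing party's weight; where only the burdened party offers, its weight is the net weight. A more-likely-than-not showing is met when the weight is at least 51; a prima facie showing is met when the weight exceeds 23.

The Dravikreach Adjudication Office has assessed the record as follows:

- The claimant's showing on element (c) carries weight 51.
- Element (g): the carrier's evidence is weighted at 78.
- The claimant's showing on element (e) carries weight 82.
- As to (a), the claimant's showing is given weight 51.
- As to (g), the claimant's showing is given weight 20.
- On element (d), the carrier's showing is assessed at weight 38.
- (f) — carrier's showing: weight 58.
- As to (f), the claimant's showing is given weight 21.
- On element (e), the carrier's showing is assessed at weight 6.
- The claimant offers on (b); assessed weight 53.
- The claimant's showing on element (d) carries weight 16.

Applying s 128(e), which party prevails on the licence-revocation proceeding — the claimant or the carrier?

Stage 1 — burden on claimant; standard: a more-likely-than-not showing (weight is at least 51).
    (a): 51 ≥ 51 [met]
    (b): 53 ≥ 51 [met]
    (c): 51 ≥ 51 [met]
  Stage 1 is satisfied; the onus moves to the carrier.
Stage 2 — burden on carrier; standard: a prima facie showing (weight exceeds 23).
    (d): 38 − 16 = 22 ≤ 23 [not met]
  Not every element is met, so the carrier fails to carry Stage 2.
The analysis ends at Stage 2; the claimant prevails.

claimant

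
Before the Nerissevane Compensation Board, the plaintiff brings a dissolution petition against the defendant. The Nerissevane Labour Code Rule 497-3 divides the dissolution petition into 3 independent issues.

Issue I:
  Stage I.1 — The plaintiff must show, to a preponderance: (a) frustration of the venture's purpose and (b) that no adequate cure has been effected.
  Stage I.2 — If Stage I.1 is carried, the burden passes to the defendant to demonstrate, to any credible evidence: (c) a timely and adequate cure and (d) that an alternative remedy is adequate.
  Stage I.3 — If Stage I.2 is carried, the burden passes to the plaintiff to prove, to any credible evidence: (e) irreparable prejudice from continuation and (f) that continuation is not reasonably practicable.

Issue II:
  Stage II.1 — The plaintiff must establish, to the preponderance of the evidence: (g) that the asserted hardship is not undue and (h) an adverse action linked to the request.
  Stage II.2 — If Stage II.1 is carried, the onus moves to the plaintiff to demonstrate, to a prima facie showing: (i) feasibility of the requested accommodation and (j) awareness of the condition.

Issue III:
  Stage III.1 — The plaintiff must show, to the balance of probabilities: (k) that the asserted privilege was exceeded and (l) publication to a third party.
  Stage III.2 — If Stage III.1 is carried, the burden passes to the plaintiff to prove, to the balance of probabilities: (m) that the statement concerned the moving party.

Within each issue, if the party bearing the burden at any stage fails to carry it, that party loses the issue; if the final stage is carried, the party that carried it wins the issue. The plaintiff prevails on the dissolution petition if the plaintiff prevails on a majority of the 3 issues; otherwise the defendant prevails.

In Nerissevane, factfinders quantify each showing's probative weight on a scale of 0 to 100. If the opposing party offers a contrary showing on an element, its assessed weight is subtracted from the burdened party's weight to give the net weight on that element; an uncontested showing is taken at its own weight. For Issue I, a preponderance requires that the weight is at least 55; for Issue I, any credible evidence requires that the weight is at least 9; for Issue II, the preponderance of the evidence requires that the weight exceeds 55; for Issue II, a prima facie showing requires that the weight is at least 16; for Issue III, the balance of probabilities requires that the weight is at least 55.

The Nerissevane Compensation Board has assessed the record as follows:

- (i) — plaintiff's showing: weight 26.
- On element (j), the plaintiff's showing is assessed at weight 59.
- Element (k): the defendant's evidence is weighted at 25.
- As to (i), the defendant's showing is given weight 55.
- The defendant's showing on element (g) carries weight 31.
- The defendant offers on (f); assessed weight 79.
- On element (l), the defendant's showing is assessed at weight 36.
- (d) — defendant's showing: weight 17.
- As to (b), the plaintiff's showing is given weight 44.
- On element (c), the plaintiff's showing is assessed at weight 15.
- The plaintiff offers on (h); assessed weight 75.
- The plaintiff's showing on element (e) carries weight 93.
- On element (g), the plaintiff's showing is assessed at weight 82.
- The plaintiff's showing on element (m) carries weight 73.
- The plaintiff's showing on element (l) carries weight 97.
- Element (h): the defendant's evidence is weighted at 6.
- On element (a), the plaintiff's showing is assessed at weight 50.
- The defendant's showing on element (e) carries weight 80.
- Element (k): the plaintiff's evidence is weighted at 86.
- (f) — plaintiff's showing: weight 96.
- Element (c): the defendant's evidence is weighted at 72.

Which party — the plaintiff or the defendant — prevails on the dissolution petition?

— Issue I —
At Stage I.1 the plaintiff must meet a preponderance (weight is at least 55): on (a) the weight is 50, which does not reach 55, so (a) does not meet the standard; on (b) the weight is 44, which does not reach 55, so (b) does not meet the standard.
  Stage I.1 not carried; the plaintiff fails its burden.
The defendant prevails on this issue.
— Issue II —
Stage II.1 (plaintiff, the preponderance of the evidence, weight exceeds 55): (g) net 82−31=51 ≤ 55 — fails; (h) net 75−6=69 > 55 — meets.
  Stage II.1 not carried; the plaintiff fails its burden.
The analysis ends at Stage II.1; the defendant prevails on this issue.
— Issue III —
Stage III.1 (plaintiff, the balance of probabilities, weight is at least 55): (k) net 86−25=61 ≥ 55 — meets; (l) net 97−36=61 ≥ 55 — meets.
  Stage III.1 is satisfied; the plaintiff continues to bear the burden.
Stage III.2 (plaintiff, the balance of probabilities, weight is at least 55): (m) 73 ≥ 55 — meets.
  Stage III.2 carried; the final stage is satisfied.
With every stage satisfied, the plaintiff prevails on this issue.
Per-issue: Issue I → defendant; Issue II → defendant; Issue III → plaintiff. The plaintiff must prevail on a majority of issues; overall, the defendant prevails.

defendant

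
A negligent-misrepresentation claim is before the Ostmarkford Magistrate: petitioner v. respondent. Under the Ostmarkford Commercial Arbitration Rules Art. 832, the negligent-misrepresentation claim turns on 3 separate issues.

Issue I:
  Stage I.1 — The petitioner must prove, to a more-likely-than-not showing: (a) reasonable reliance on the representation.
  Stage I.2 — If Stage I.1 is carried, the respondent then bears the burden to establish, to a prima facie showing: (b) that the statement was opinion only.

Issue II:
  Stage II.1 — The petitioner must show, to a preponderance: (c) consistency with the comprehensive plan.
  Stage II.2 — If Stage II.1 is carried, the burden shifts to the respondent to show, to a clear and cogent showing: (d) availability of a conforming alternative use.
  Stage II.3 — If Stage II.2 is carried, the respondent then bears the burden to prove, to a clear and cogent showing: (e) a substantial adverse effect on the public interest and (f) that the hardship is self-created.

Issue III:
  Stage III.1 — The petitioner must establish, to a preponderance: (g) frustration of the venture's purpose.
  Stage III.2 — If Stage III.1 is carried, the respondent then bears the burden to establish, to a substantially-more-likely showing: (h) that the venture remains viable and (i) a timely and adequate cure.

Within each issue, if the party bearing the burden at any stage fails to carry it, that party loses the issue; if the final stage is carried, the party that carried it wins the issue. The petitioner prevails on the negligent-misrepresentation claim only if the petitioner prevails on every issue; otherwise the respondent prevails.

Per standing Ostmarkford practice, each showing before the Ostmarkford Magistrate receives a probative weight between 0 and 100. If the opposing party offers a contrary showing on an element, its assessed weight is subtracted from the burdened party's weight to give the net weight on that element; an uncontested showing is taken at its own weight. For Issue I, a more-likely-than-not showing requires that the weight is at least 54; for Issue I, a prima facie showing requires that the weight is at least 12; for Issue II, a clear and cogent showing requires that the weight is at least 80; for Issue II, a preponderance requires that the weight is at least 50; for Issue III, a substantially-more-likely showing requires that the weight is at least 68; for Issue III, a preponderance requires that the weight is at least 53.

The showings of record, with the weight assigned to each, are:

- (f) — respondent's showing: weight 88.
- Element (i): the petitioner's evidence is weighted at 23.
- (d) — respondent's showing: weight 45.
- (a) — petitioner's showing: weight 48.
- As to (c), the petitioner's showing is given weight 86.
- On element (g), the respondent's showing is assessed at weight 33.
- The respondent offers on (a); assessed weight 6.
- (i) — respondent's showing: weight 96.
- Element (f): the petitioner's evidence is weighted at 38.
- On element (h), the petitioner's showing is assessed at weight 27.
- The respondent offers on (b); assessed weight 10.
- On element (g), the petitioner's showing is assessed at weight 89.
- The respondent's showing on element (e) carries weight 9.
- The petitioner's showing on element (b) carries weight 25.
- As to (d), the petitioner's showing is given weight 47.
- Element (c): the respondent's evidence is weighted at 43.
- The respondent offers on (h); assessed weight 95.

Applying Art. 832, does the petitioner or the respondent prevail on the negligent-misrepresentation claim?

respondent

— Issue I —
Stage I.1 (petitioner, a more-likely-than-not showing, weight is at least 54): (a) net 48−6=42 < 54 — fails.
  Stage I.1 not carried; the petitioner fails its burden.
The analysis ends at Stage I.1; the respondent prevails on this issue.
— Issue II —
At Stage II.1 the petitioner must meet a preponderance (weight is at least 50): on (c) the weight is 86 less the opposing 43 gives net 43, which does not reach 50, so (c) does not meet the standard.
  The petitioner does not carry Stage II.1.
So the respondent prevails on this issue.
— Issue III —
Stage III.1 (petitioner, a preponderance, weight is at least 53): (g) net 89−33=56 ≥ 53 — meets.
  Stage III.1 is satisfied; the onus moves to the respondent.
Stage III.2 (respondent, a substantially-more-likely showing, weight is at least 68): (h) net 95−27=68 ≥ 68 — meets; (i) net 96−23=73 ≥ 68 — meets.
  All elements met at the final stage.
With every stage satisfied, the respondent prevails on this issue.
Per-issue: Issue I → respondent; Issue II → respondent; Issue III → respondent. The petitioner must prevail on every issue; overall, the respondent prevails.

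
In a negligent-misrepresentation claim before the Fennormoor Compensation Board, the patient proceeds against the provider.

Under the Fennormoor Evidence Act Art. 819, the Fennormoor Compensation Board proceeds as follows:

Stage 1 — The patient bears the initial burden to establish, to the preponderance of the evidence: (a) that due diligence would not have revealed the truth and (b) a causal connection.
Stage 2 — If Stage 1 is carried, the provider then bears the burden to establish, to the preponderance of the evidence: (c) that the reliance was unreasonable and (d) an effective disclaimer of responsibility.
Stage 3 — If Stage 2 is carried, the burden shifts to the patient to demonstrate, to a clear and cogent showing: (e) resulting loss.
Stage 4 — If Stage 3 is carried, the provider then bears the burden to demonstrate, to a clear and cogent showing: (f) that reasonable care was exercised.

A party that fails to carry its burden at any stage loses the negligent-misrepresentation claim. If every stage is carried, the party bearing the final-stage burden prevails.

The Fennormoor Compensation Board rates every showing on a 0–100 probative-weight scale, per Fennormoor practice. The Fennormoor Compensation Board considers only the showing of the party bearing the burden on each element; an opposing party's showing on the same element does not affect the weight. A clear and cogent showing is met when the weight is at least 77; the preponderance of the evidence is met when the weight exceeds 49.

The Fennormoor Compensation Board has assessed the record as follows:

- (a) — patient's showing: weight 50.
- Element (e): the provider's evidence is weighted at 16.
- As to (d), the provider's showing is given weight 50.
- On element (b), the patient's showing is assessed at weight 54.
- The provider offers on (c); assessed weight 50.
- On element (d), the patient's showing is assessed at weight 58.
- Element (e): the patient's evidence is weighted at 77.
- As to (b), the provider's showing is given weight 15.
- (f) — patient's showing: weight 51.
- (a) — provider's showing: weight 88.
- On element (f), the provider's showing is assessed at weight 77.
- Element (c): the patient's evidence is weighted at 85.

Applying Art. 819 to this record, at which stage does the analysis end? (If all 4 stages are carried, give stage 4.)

At Stage 1 the patient must meet the preponderance of the evidence (weight exceeds 49): on (a) the weight is 50 (the provider's 88 is given no effect), > 49, so (a) meets the standard; on (b) the weight is 54 (the provider's 15 is given no effect), which does exceed 49, so (b) meets the standard.
  The patient carries Stage 1; the provider now bears the burden.
At Stage 2 the provider must meet the preponderance of the evidence (weight exceeds 49): on (c) the weight is 50 (the patient's 85 is given no effect), > 49, so (c) meets the standard; on (d) the weight is 50 (the patient's 58 is given no effect), which does exceed 49, so (d) meets the standard.
  All elements met. The burden passes to the patient.
At Stage 3 the patient must meet a clear and cogent showing (weight is at least 77): on (e) the weight is 77 (the provider's 16 is given no effect), which does reach 77, so (e) meets the standard.
  Stage 3 carried; the burden shifts to the provider.
At Stage 4 the provider must meet a clear and cogent showing (weight is at least 77): on (f) the weight is 77 (the patient's 51 is given no effect), ≥ 77, so (f) meets the standard.
  Stage 4 carried; the final stage is satisfied.
Every stage carried; the provider prevails.

stage 4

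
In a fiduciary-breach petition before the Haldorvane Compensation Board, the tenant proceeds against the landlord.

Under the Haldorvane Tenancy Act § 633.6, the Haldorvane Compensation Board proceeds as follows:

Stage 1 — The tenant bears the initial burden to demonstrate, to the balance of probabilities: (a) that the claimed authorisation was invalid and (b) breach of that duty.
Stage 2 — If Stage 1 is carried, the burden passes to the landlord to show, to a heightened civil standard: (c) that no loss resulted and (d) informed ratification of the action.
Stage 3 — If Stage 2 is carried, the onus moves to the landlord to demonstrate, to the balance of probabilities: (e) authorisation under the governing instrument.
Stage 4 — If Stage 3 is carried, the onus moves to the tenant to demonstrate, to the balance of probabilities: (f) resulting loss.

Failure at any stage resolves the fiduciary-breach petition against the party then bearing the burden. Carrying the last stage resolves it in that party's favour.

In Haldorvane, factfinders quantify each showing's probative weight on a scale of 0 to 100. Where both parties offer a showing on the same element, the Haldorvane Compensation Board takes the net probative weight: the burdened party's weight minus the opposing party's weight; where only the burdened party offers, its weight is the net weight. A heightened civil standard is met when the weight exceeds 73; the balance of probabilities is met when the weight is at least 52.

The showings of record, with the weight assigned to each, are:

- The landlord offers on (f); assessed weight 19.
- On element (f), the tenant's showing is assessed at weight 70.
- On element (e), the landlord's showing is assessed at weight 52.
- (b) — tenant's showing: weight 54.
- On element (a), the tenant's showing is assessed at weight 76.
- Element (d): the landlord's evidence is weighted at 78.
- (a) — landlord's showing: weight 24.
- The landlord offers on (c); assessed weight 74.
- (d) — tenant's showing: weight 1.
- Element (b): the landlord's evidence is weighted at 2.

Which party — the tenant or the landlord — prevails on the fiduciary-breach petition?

At Stage 1 the tenant must meet the balance of probabilities (weight is at least 52): on (a) the weight is 76 less the opposing 24 gives net 52, which does reach 52, so (a) meets the standard; on (b) the weight is 54 less the opposing 2 gives net 52, ≥ 52, so (b) meets the standard.
  Stage 1 is satisfied; the onus moves to the landlord.
At Stage 2 the landlord must meet a heightened civil standard (weight exceeds 73): on (c) the weight is 74, > 73, so (c) meets the standard; on (d) the weight is 78 less the opposing 1 gives net 77, > 73, so (d) meets the standard.
  All elements met. The landlord retains the burden for Stage 3.
At Stage 3 the landlord must meet the balance of probabilities (weight is at least 52): on (e) the weight is 52, which does reach 52, so (e) meets the standard.
  All elements met. The burden passes to the tenant.
At Stage 4 the tenant must meet the balance of probabilities (weight is at least 52): on (f) the weight is 70 less the opposing 19 gives net 51, which does not reach 52, so (f) does not meet the standard.
  Not every element is met, so the tenant fails to carry Stage 4.
So the landlord prevails.

landlord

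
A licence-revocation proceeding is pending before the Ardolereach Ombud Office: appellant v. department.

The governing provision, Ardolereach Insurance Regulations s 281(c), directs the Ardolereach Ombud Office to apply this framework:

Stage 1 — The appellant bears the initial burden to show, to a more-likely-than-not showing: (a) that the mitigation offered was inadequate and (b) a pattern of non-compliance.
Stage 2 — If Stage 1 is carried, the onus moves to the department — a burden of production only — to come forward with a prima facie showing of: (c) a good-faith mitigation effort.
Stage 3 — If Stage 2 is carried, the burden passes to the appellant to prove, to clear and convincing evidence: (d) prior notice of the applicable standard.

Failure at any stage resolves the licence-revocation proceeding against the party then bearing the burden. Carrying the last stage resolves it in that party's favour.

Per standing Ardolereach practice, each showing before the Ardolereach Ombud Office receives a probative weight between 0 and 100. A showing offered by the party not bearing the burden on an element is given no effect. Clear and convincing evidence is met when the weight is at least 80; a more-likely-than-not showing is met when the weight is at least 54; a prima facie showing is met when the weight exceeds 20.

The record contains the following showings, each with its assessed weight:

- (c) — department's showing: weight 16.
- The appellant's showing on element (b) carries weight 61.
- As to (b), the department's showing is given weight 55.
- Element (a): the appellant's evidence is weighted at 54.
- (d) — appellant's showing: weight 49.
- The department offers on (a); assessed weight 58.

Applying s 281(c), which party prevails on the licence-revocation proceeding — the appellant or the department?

appellant

Stage 1 (appellant, a more-likely-than-not showing, weight is at least 54): (a) 54 (department's 58 disregarded) ≥ 54 — meets; (b) 61 (department's 55 disregarded) ≥ 54 — meets.
  The appellant carries Stage 1; the department now bears the burden.
Stage 2 (department, a prima facie showing, weight exceeds 20): (c) 16 ≤ 20 — fails.
  Stage 2 not carried; the department fails its burden.
The appellant prevails.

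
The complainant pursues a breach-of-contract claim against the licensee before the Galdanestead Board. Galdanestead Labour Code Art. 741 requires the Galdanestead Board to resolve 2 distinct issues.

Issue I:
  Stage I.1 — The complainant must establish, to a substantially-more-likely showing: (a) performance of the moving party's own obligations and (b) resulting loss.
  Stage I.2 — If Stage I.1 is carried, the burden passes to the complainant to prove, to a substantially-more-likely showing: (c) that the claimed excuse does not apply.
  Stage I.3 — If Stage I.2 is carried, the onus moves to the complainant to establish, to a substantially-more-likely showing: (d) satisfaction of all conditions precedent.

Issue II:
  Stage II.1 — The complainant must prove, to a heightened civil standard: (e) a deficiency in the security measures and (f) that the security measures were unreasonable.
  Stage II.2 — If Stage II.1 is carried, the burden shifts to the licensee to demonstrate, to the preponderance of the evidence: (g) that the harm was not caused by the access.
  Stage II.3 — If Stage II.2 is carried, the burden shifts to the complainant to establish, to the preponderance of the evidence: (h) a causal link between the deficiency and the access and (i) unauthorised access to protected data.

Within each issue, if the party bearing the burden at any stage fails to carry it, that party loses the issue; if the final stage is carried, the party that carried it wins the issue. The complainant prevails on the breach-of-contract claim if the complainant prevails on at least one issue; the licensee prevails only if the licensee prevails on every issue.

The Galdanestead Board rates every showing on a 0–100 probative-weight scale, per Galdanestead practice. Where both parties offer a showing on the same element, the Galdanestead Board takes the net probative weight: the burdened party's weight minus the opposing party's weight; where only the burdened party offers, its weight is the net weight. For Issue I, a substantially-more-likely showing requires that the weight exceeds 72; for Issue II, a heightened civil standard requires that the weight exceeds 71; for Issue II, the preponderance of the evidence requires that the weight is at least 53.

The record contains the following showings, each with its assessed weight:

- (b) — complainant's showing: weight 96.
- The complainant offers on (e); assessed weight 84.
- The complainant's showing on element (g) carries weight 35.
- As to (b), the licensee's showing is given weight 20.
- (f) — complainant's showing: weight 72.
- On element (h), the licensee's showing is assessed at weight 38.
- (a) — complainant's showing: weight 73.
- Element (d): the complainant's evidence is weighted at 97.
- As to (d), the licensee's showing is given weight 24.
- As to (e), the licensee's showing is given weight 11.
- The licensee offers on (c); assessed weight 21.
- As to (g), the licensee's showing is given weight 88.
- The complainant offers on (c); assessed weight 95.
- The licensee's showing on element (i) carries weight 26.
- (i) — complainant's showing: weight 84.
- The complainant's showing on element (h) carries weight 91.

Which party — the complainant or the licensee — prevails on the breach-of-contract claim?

— Issue I —
Stage I.1 — burden on complainant; standard: a substantially-more-likely showing (weight exceeds 72).
    (a): 73 > 72 [met]
    (b): 96 − 20 = 76 > 72 [met]
  Stage I.1 is satisfied; the complainant continues to bear the burden.
Stage I.2 — burden on complainant; standard: a substantially-more-likely showing (weight exceeds 72).
    (c): 95 − 21 = 74 > 72 [met]
  Stage I.2 is satisfied; the complainant continues to bear the burden.
Stage I.3 — burden on complainant; standard: a substantially-more-likely showing (weight exceeds 72).
    (d): 97 − 24 = 73 > 72 [met]
  Stage I.3 carried; the final stage is satisfied.
With every stage satisfied, the complainant prevails on this issue.
— Issue II —
Stage II.1 (complainant, a heightened civil standard, weight exceeds 71): (e) net 84−11=73 > 71 — meets; (f) 72 > 71 — meets.
  All elements met. The burden passes to the licensee.
Stage II.2 (licensee, the preponderance of the evidence, weight is at least 53): (g) net 88−35=53 ≥ 53 — meets.
  All elements met. The burden passes to the complainant.
Stage II.3 (complainant, the preponderance of the evidence, weight is at least 53): (h) net 91−38=53 ≥ 53 — meets; (i) net 84−26=58 ≥ 53 — meets.
  All elements met at the final stage.
Every stage carried; the complainant prevails on this issue.
Per-issue: Issue I → complainant; Issue II → complainant. The complainant must prevail on at least one issue; overall, the complainant prevails.

complainant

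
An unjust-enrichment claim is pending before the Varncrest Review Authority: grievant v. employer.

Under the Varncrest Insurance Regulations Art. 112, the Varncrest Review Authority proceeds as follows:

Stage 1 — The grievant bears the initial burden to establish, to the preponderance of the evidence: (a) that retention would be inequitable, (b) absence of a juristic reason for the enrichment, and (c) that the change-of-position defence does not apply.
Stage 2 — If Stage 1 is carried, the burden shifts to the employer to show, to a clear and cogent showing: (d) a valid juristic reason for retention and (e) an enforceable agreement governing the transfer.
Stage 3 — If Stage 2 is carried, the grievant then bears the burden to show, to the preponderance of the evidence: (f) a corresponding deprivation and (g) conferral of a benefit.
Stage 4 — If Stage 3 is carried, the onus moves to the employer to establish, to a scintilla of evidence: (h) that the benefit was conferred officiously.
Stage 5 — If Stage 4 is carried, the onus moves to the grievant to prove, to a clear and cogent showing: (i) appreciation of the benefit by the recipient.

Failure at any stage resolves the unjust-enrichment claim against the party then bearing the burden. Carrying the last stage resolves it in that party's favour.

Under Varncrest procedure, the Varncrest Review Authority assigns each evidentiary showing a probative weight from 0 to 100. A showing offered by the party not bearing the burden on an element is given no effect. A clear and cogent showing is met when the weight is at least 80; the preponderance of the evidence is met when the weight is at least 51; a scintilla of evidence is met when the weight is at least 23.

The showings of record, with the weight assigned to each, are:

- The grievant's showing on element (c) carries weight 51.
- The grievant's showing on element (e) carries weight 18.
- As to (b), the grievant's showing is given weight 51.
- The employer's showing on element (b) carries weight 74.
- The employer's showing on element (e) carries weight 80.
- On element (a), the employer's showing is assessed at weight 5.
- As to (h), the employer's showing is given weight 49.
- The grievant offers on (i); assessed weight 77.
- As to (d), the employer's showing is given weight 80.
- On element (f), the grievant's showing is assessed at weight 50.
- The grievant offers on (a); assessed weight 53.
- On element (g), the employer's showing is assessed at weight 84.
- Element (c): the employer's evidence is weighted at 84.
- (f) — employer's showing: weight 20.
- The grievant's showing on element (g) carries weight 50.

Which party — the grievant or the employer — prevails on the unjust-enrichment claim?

Stage 1 (grievant, the preponderance of the evidence, weight is at least 51): (a) 53 (employer's 5 disregarded) ≥ 51 — meets; (b) 51 (employer's 74 disregarded) ≥ 51 — meets; (c) 51 (employer's 84 disregarded) ≥ 51 — meets.
  Stage 1 carried; the burden shifts to the employer.
Stage 2 (employer, a clear and cogent showing, weight is at least 80): (d) 80 ≥ 80 — meets; (e) 80 (grievant's 18 disregarded) ≥ 80 — meets.
  Stage 2 carried; the burden shifts to the grievant.
Stage 3 (grievant, the preponderance of the evidence, weight is at least 51): (f) 50 (employer's 20 disregarded) < 51 — fails; (g) 50 (employer's 84 disregarded) < 51 — fails.
  Stage 3 not carried; the grievant fails its burden.
So the employer prevails.

employer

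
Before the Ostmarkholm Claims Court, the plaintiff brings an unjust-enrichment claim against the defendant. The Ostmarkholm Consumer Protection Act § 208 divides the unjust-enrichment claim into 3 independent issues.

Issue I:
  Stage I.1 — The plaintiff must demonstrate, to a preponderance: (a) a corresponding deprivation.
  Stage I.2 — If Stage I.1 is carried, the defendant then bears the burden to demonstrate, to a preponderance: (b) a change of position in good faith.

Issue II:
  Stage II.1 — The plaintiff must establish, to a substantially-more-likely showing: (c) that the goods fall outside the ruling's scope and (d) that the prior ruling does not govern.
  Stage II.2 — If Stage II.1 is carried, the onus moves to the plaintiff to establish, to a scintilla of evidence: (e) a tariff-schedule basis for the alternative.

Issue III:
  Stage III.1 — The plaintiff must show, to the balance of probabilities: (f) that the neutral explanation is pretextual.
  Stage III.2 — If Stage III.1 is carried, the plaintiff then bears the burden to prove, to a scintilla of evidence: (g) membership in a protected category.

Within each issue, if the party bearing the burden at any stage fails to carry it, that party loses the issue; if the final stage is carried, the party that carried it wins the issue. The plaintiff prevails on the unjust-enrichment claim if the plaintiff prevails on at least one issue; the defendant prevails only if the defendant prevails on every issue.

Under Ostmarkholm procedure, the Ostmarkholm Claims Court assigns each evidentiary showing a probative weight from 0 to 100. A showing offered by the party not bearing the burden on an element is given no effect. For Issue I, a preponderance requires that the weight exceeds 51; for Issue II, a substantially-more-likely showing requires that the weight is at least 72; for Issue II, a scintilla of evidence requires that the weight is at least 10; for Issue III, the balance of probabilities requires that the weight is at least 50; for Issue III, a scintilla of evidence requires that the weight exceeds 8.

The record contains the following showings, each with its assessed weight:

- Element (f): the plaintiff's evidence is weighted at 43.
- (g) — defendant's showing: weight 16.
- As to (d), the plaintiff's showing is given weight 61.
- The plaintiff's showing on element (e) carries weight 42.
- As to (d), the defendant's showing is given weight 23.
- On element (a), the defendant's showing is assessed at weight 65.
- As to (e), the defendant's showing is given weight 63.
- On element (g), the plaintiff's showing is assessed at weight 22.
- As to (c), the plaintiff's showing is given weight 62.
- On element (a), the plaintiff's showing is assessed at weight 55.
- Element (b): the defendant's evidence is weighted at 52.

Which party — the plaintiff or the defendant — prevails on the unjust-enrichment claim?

— Issue I —
At Stage I.1 the plaintiff must meet a preponderance (weight exceeds 51): on (a) the weight is 55 (the defendant's 65 is given no effect), which does exceed 51, so (a) meets the standard.
  The plaintiff carries Stage I.1; the defendant now bears the burden.
At Stage I.2 the defendant must meet a preponderance (weight exceeds 51): on (b) the weight is 52, which does exceed 51, so (b) meets the standard.
  The defendant carries the last stage.
With every stage satisfied, the defendant prevails on this issue.
— Issue II —
Stage II.1 (plaintiff, a substantially-more-likely showing, weight is at least 72): (c) 62 < 72 — fails; (d) 61 (defendant's 23 disregarded) < 72 — fails.
  Stage II.1 not carried; the plaintiff fails its burden.
The defendant prevails on this issue.
— Issue III —
At Stage III.1 the plaintiff must meet the balance of probabilities (weight is at least 50): on (f) the weight is 43, which does not reach 50, so (f) does not meet the standard.
  Stage III.1 not carried; the plaintiff fails its burden.
The analysis ends at Stage III.1; the defendant prevails on this issue.
Per-issue: Issue I → defendant; Issue II → defendant; Issue III → defendant. The plaintiff must prevail on at least one issue; overall, the defendant prevails.

defendant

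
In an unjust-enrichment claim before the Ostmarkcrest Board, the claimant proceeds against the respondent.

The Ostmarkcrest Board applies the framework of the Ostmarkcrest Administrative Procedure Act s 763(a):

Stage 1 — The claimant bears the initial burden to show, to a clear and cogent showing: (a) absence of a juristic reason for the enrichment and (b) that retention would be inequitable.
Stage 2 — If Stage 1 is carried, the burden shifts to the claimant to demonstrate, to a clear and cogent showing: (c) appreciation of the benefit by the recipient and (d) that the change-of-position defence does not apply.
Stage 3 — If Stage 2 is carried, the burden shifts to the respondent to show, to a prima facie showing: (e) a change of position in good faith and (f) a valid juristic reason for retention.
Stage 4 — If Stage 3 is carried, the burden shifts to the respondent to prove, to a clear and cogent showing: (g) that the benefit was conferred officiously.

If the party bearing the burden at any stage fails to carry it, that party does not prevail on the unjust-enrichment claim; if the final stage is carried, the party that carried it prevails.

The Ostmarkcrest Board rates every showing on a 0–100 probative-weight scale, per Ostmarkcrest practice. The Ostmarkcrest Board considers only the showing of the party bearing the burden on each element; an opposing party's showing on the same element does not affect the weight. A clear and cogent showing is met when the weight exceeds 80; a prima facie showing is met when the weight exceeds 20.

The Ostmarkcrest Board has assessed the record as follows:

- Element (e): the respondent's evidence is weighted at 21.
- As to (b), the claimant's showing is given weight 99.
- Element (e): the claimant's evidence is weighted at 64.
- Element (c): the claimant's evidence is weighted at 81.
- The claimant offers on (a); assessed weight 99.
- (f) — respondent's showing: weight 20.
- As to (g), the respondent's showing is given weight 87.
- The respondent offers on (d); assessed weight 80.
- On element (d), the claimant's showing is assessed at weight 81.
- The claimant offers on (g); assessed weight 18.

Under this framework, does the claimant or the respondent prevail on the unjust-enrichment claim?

claimant

Stage 1 — burden on claimant; standard: a clear and cogent showing (weight exceeds 80).
    (a): 99 > 80 [met]
    (b): 99 > 80 [met]
  Stage 1 is satisfied; the claimant continues to bear the burden.
Stage 2 — burden on claimant; standard: a clear and cogent showing (weight exceeds 80).
    (c): 81 > 80 [met]
    (d): 81 (respondent's 80 disregarded) > 80 [met]
  Stage 2 carried; the burden shifts to the respondent.
Stage 3 — burden on respondent; standard: a prima facie showing (weight exceeds 20).
    (e): 21 (claimant's 64 disregarded) > 20 [met]
    (f): 20 ≤ 20 [not met]
  Stage 3 not carried; the respondent fails its burden.
So the claimant prevails.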